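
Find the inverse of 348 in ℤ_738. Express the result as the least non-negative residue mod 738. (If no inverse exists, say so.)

no inverse exists

Compute gcd(348, 738):
738 = 2·348 + 42
348 = 8·42 + 12
42 = 3·12 + 6
12 = 2·6 + 0
Since gcd = 6 > 1, 348 is not a unit mod 738.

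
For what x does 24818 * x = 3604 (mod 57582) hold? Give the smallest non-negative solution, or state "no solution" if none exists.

26819

First find gcd(24818, 57582):
57582 = 2·24818 + 7946
24818 = 3·7946 + 980
7946 = 8·980 + 106
980 = 9·106 + 26
106 = 4·26 + 2
26 = 13·2 + 0
gcd = 2 and 2 | 3604, so solutions exist. Divide through by 2: 12409x ≡ 1802 (mod 28791).
Now find 12409⁻¹ mod 28791:
28791 = 2×12409 + 3973
12409 = 3×3973 + 490
3973 = 8×490 + 53
490 = 9×53 + 13
53 = 4×13 + 1
13 = 13×1 + 0
Back-substitute:
1 = 53 − 4·13
1 = −4·490 + 37·53
1 = 37·3973 − 300·490
1 = −300·12409 + 937·3973
1 = 937·28791 − 2174·12409
So 12409·(-2174) ≡ 1 (mod 28791), i.e. 12409⁻¹ ≡ 26617.
Then x ≡ 26617·1802 ≡ 26819 (mod 28791); the smallest non-negative solution is x = 26819.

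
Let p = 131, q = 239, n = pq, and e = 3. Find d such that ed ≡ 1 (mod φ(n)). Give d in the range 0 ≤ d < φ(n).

φ(n) = (p−1)(q−1) = 130·238 = 30940.
Need d with 3·d ≡ 1 (mod 30940). Apply the extended Euclidean algorithm:
30940 = 10313×3 + 1
3 = 3×1 + 0
Back-substitute:
1 = 30940 − 10313·3
So 3·(-10313) ≡ 1 (mod 30940), hence d ≡ -10313 ≡ 20627 (mod 30940).

20627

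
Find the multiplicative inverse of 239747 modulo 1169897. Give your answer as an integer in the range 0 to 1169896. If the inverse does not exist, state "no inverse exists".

gcd(1169897, 239747) by repeated division:
1169897 = 4×239747 + 210909
239747 = 1×210909 + 28838
210909 = 7×28838 + 9043
28838 = 3×9043 + 1709
9043 = 5×1709 + 498
1709 = 3×498 + 215
498 = 2×215 + 68
215 = 3×68 + 11
68 = 6×11 + 2
11 = 5×2 + 1
2 = 2×1 + 0
The gcd is 1. Working backward:
1 = 11 − 5·2
1 = −5·68 + 31·11
1 = 31·215 − 98·68
1 = −98·498 + 227·215
1 = 227·1709 − 779·498
1 = −779·9043 + 4122·1709
1 = 4122·28838 − 13145·9043
1 = −13145·210909 + 96137·28838
1 = 96137·239747 − 109282·210909
1 = −109282·1169897 + 533265·239747
So 239747·533265 ≡ 1 (mod 1169897).

533265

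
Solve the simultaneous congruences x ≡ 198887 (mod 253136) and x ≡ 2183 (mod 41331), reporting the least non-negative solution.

3919503575

Write x = 198887 + 253136·k. Then 253136·k ≡ 2183 − 198887 ≡ 9951 (mod 41331).
Need 253136⁻¹ mod 41331. Extended Euclid on (41331, 5150):
41331 = 8*5150 + 131
5150 = 39*131 + 41
131 = 3*41 + 8
41 = 5*8 + 1
8 = 8*1 + 0
Back-substitute:
1 = 41 − 5·8
1 = −5·131 + 16·41
1 = 16·5150 − 629·131
1 = −629·41331 + 5048·5150
253136⁻¹ ≡ 5048 (mod 41331), so k ≡ 5048·9951 ≡ 15483 (mod 41331).
x = 198887 + 253136·15483 = 3919503575.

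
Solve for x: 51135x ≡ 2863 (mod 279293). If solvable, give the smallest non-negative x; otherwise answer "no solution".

First find gcd(51135, 279293):
279293 = 5*51135 + 23618
51135 = 2*23618 + 3899
23618 = 6*3899 + 224
3899 = 17*224 + 91
224 = 2*91 + 42
91 = 2*42 + 7
42 = 6*7 + 0
gcd = 7 and 7 | 2863, so solutions exist. Divide through by 7: 7305x ≡ 409 (mod 39899).
Now find 7305⁻¹ mod 39899:
39899 = 5*7305 + 3374
7305 = 2*3374 + 557
3374 = 6*557 + 32
557 = 17*32 + 13
32 = 2*13 + 6
13 = 2*6 + 1
6 = 6*1 + 0
Back-substitute:
1 = 13 − 2·6
1 = −2·32 + 5·13
1 = 5·557 − 87·32
1 = −87·3374 + 527·557
1 = 527·7305 − 1141·3374
1 = −1141·39899 + 6232·7305
So 7305⁻¹ ≡ 6232 (mod 39899).
Then x ≡ 6232·409 ≡ 35251 (mod 39899); the smallest non-negative solution is x = 35251.

35251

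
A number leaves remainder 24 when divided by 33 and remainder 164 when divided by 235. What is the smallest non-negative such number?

Write x = 24 + 33·k. Then 33·k ≡ 164 − 24 ≡ 140 (mod 235).
Need 33⁻¹ mod 235. Extended Euclid on (235, 33):
235 = 7·33 + 4
33 = 8·4 + 1
4 = 4·1 + 0
Back-substitute:
1 = 33 − 8·4
1 = −8·235 + 57·33
33⁻¹ ≡ 57 (mod 235), so k ≡ 57·140 ≡ 225 (mod 235).
x = 24 + 33·225 = 7449.

7449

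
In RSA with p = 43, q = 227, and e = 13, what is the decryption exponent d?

φ(n) = (p−1)(q−1) = 42·226 = 9492.
Need d with 13·d ≡ 1 (mod 9492). Apply the extended Euclidean algorithm:
9492 = 730×13 + 2
13 = 6×2 + 1
2 = 2×1 + 0
Back-substitute:
1 = 13 − 6·2
1 = −6·9492 + 4381·13
So 13·4381 ≡ 1 (mod 9492), hence d = 4381.

4381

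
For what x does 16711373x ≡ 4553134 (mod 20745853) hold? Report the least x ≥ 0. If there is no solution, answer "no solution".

3600925

First find gcd(16711373, 20745853):
20745853 = 1·16711373 + 4034480
16711373 = 4·4034480 + 573453
4034480 = 7·573453 + 20309
573453 = 28·20309 + 4801
20309 = 4·4801 + 1105
4801 = 4·1105 + 381
1105 = 2·381 + 343
381 = 1·343 + 38
343 = 9·38 + 1
38 = 38·1 + 0
gcd = 1, so a unique solution mod 20745853 exists.
Back-substitute for the Bézout coefficients:
1 = 343 − 9·38
1 = −9·381 + 10·343
1 = 10·1105 − 29·381
1 = −29·4801 + 126·1105
1 = 126·20309 − 533·4801
1 = −533·573453 + 15050·20309
1 = 15050·4034480 − 105883·573453
1 = −105883·16711373 + 438582·4034480
1 = 438582·20745853 − 544465·16711373
So 16711373·(-544465) ≡ 1 (mod 20745853), giving 16711373⁻¹ ≡ 20201388.
x ≡ 16711373⁻¹·4553134 ≡ 20201388·4553134 ≡ 3600925 (mod 20745853).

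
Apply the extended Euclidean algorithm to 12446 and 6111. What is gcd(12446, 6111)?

7

Apply Euclid's algorithm to 12446 and 6111:
12446 = 2·6111 + 224
6111 = 27·224 + 63
224 = 3·63 + 35
63 = 1·35 + 28
35 = 1·28 + 7
28 = 4·7 + 0
gcd(12446, 6111) = 7.
Back-substituting:
7 = 35 − 28
7 = −63 + 2·35
7 = 2·224 − 7·63
7 = −7·6111 + 191·224
7 = 191·12446 − 389·6111
So 7 = (191)·12446 + (-389)·6111.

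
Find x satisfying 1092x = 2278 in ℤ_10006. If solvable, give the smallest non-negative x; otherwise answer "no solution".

2302

First find gcd(1092, 10006):
10006 = 9*1092 + 178
1092 = 6*178 + 24
178 = 7*24 + 10
24 = 2*10 + 4
10 = 2*4 + 2
4 = 2*2 + 0
gcd = 2 and 2 | 2278, so solutions exist. Divide through by 2: 546x ≡ 1139 (mod 5003).
Now find 546⁻¹ mod 5003:
5003 = 9*546 + 89
546 = 6*89 + 12
89 = 7*12 + 5
12 = 2*5 + 2
5 = 2*2 + 1
2 = 2*1 + 0
Back-substitute:
1 = 5 − 2·2
1 = −2·12 + 5·5
1 = 5·89 − 37·12
1 = −37·546 + 227·89
1 = 227·5003 − 2080·546
So 546·(-2080) ≡ 1 (mod 5003), i.e. 546⁻¹ ≡ 2923.
Then x ≡ 2923·1139 ≡ 2302 (mod 5003); the smallest non-negative solution is x = 2302.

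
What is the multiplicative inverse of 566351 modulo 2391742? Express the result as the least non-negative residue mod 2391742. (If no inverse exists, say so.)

440323

Apply the Euclidean algorithm to 2391742 and 566351:
2391742 = 4·566351 + 126338
566351 = 4·126338 + 60999
126338 = 2·60999 + 4340
60999 = 14·4340 + 239
4340 = 18·239 + 38
239 = 6·38 + 11
38 = 3·11 + 5
11 = 2·5 + 1
5 = 5·1 + 0
gcd = 1, so the inverse exists. Back-substitute:
1 = 11 − 2·5
1 = −2·38 + 7·11
1 = 7·239 − 44·38
1 = −44·4340 + 799·239
1 = 799·60999 − 11230·4340
1 = −11230·126338 + 23259·60999
1 = 23259·566351 − 104266·126338
1 = −104266·2391742 + 440323·566351
So 566351·440323 ≡ 1 (mod 2391742).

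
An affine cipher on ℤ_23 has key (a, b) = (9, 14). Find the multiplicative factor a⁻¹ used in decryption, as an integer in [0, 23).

18

Apply the Euclidean algorithm to 23 and 9:
23 = 2·9 + 5
9 = 1·5 + 4
5 = 1·4 + 1
4 = 4·1 + 0
Since gcd(9, 23) = 1, back-substitute to write 1 as a combination:
1 = 5 − 4
1 = −9 + 2·5
1 = 2·23 − 5·9
So 9·(-5) ≡ 1 (mod 23), and -5 ≡ 18 (mod 23).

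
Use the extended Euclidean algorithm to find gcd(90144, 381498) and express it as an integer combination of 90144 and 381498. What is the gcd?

Repeated division:
381498 = 4×90144 + 20922
90144 = 4×20922 + 6456
20922 = 3×6456 + 1554
6456 = 4×1554 + 240
1554 = 6×240 + 114
240 = 2×114 + 12
114 = 9×12 + 6
12 = 2×6 + 0
gcd(90144, 381498) = 6.
Working backward:
6 = 114 − 9·12
6 = −9·240 + 19·114
6 = 19·1554 − 123·240
6 = −123·6456 + 511·1554
6 = 511·20922 − 1656·6456
6 = −1656·90144 + 7135·20922
6 = 7135·381498 − 30196·90144
So 6 = (7135)·381498 + (-30196)·90144.

6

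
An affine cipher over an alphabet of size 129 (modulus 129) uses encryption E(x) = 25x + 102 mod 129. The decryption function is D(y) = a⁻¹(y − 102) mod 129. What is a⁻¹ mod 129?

31

Extended Euclidean algorithm:
129 = 5×25 + 4
25 = 6×4 + 1
4 = 4×1 + 0
The gcd is 1. Working backward:
1 = 25 − 6·4
1 = −6·129 + 31·25
So 25·31 ≡ 1 (mod 129).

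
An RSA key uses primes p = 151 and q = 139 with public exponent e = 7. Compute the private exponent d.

17743

φ(n) = (p−1)(q−1) = 150·138 = 20700.
Need d with 7·d ≡ 1 (mod 20700). Apply the extended Euclidean algorithm:
20700 = 2957*7 + 1
7 = 7*1 + 0
Back-substitute:
1 = 20700 − 2957·7
So 7·(-2957) ≡ 1 (mod 20700), hence d ≡ -2957 ≡ 17743 (mod 20700).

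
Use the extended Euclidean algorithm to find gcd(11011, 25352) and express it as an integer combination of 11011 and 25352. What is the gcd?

1

Euclidean algorithm:
25352 = 2*11011 + 3330
11011 = 3*3330 + 1021
3330 = 3*1021 + 267
1021 = 3*267 + 220
267 = 1*220 + 47
220 = 4*47 + 32
47 = 1*32 + 15
32 = 2*15 + 2
15 = 7*2 + 1
2 = 2*1 + 0
gcd(11011, 25352) = 1.
Working backward:
1 = 15 − 7·2
1 = −7·32 + 15·15
1 = 15·47 − 22·32
1 = −22·220 + 103·47
1 = 103·267 − 125·220
1 = −125·1021 + 478·267
1 = 478·3330 − 1559·1021
1 = −1559·11011 + 5155·3330
1 = 5155·25352 − 11869·11011
So 1 = (5155)·25352 + (-11869)·11011.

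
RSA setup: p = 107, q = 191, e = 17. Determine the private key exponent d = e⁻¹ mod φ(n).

8293

φ(n) = (p−1)(q−1) = 106·190 = 20140.
Need d with 17·d ≡ 1 (mod 20140). Apply the extended Euclidean algorithm:
20140 = 1184·17 + 12
17 = 1·12 + 5
12 = 2·5 + 2
5 = 2·2 + 1
2 = 2·1 + 0
Back-substitute:
1 = 5 − 2·2
1 = −2·12 + 5·5
1 = 5·17 − 7·12
1 = −7·20140 + 8293·17
So 17·8293 ≡ 1 (mod 20140), hence d = 8293.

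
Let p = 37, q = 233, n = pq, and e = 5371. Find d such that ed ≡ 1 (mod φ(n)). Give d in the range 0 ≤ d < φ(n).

φ(n) = (p−1)(q−1) = 36·232 = 8352.
Need d with 5371·d ≡ 1 (mod 8352). Apply the extended Euclidean algorithm:
8352 = 1*5371 + 2981
5371 = 1*2981 + 2390
2981 = 1*2390 + 591
2390 = 4*591 + 26
591 = 22*26 + 19
26 = 1*19 + 7
19 = 2*7 + 5
7 = 1*5 + 2
5 = 2*2 + 1
2 = 2*1 + 0
Back-substitute:
1 = 5 − 2·2
1 = −2·7 + 3·5
1 = 3·19 − 8·7
1 = −8·26 + 11·19
1 = 11·591 − 250·26
1 = −250·2390 + 1011·591
1 = 1011·2981 − 1261·2390
1 = −1261·5371 + 2272·2981
1 = 2272·8352 − 3533·5371
So 5371·(-3533) ≡ 1 (mod 8352), hence d ≡ -3533 ≡ 4819 (mod 8352).

4819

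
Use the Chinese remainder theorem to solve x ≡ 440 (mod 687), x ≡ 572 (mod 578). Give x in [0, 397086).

Write x = 440 + 687·k. Then 687·k ≡ 572 − 440 ≡ 132 (mod 578).
Need 687⁻¹ mod 578. Extended Euclid on (578, 109):
578 = 5×109 + 33
109 = 3×33 + 10
33 = 3×10 + 3
10 = 3×3 + 1
3 = 3×1 + 0
Back-substitute:
1 = 10 − 3·3
1 = −3·33 + 10·10
1 = 10·109 − 33·33
1 = −33·578 + 175·109
687⁻¹ ≡ 175 (mod 578), so k ≡ 175·132 ≡ 558 (mod 578).
x = 440 + 687·558 = 383786.

383786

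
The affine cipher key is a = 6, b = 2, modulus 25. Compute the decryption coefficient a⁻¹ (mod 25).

21

Run Euclid on (25, 6):
25 = 4×6 + 1
6 = 6×1 + 0
gcd = 1, so the inverse exists. Back-substitute:
1 = 25 − 4·6
Thus 6·(-4) ≡ 1 (mod 25); reducing, -4 mod 25 = 21.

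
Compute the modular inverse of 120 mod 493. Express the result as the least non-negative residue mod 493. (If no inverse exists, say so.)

341

Run Euclid on (493, 120):
493 = 4×120 + 13
120 = 9×13 + 3
13 = 4×3 + 1
3 = 3×1 + 0
gcd = 1, so the inverse exists. Back-substitute:
1 = 13 − 4·3
1 = −4·120 + 37·13
1 = 37·493 − 152·120
Hence 120⁻¹ ≡ -152 ≡ 341 (mod 493).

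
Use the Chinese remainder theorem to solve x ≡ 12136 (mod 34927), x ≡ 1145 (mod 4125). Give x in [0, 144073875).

Write x = 12136 + 34927·k. Then 34927·k ≡ 1145 − 12136 ≡ 1384 (mod 4125).
Need 34927⁻¹ mod 4125. Extended Euclid on (4125, 1927):
4125 = 2*1927 + 271
1927 = 7*271 + 30
271 = 9*30 + 1
30 = 30*1 + 0
Back-substitute:
1 = 271 − 9·30
1 = −9·1927 + 64·271
1 = 64·4125 − 137·1927
34927⁻¹ ≡ 3988 (mod 4125), so k ≡ 3988·1384 ≡ 142 (mod 4125).
x = 12136 + 34927·142 = 4971770.

4971770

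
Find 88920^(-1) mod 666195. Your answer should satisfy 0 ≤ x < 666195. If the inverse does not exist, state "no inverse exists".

Compute gcd(88920, 666195):
666195 = 7*88920 + 43755
88920 = 2*43755 + 1410
43755 = 31*1410 + 45
1410 = 31*45 + 15
45 = 3*15 + 0
gcd(88920, 666195) = 15 ≠ 1, so 88920 has no multiplicative inverse modulo 666195.

no inverse exists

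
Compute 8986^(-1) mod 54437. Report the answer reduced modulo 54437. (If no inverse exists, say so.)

Apply the Euclidean algorithm to 54437 and 8986:
54437 = 6×8986 + 521
8986 = 17×521 + 129
521 = 4×129 + 5
129 = 25×5 + 4
5 = 1×4 + 1
4 = 4×1 + 0
gcd = 1, so the inverse exists. Back-substitute:
1 = 5 − 4
1 = −129 + 26·5
1 = 26·521 − 105·129
1 = −105·8986 + 1811·521
1 = 1811·54437 − 10971·8986
Hence 8986⁻¹ ≡ -10971 ≡ 43466 (mod 54437).

43466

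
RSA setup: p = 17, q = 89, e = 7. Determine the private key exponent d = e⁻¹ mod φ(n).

1207

φ(n) = (p−1)(q−1) = 16·88 = 1408.
Need d with 7·d ≡ 1 (mod 1408). Apply the extended Euclidean algorithm:
1408 = 201*7 + 1
7 = 7*1 + 0
Back-substitute:
1 = 1408 − 201·7
So 7·(-201) ≡ 1 (mod 1408), hence d ≡ -201 ≡ 1207 (mod 1408).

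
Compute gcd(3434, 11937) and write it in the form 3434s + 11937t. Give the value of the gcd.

1

Repeated division:
11937 = 3*3434 + 1635
3434 = 2*1635 + 164
1635 = 9*164 + 159
164 = 1*159 + 5
159 = 31*5 + 4
5 = 1*4 + 1
4 = 4*1 + 0
gcd(3434, 11937) = 1.
Express as a combination:
1 = 5 − 4
1 = −159 + 32·5
1 = 32·164 − 33·159
1 = −33·1635 + 329·164
1 = 329·3434 − 691·1635
1 = −691·11937 + 2402·3434
So 1 = (-691)·11937 + (2402)·3434.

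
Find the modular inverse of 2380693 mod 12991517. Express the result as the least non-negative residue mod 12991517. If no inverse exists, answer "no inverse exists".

no inverse exists

Compute gcd(2380693, 12991517):
12991517 = 5×2380693 + 1088052
2380693 = 2×1088052 + 204589
1088052 = 5×204589 + 65107
204589 = 3×65107 + 9268
65107 = 7×9268 + 231
9268 = 40×231 + 28
231 = 8×28 + 7
28 = 4×7 + 0
gcd(2380693, 12991517) = 7 ≠ 1, so 2380693 has no multiplicative inverse modulo 12991517.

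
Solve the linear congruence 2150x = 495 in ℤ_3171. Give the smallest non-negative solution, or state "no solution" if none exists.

First find gcd(2150, 3171):
3171 = 1×2150 + 1021
2150 = 2×1021 + 108
1021 = 9×108 + 49
108 = 2×49 + 10
49 = 4×10 + 9
10 = 1×9 + 1
9 = 9×1 + 0
gcd = 1, so a unique solution mod 3171 exists.
Back-substitute for the Bézout coefficients:
1 = 10 − 9
1 = −49 + 5·10
1 = 5·108 − 11·49
1 = −11·1021 + 104·108
1 = 104·2150 − 219·1021
1 = −219·3171 + 323·2150
So 2150·(323) ≡ 1 (mod 3171), giving 2150⁻¹ ≡ 323.
x ≡ 2150⁻¹·495 ≡ 323·495 ≡ 1335 (mod 3171).

1335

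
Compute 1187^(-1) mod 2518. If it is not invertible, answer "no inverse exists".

1871

Apply the Euclidean algorithm to 2518 and 1187:
2518 = 2×1187 + 144
1187 = 8×144 + 35
144 = 4×35 + 4
35 = 8×4 + 3
4 = 1×3 + 1
3 = 3×1 + 0
The gcd is 1. Working backward:
1 = 4 − 3
1 = −35 + 9·4
1 = 9·144 − 37·35
1 = −37·1187 + 305·144
1 = 305·2518 − 647·1187
So 1187·(-647) ≡ 1 (mod 2518), and -647 ≡ 1871 (mod 2518).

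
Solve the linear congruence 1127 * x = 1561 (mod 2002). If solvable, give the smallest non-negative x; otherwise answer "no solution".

First find gcd(1127, 2002):
2002 = 1*1127 + 875
1127 = 1*875 + 252
875 = 3*252 + 119
252 = 2*119 + 14
119 = 8*14 + 7
14 = 2*7 + 0
gcd = 7 and 7 | 1561, so solutions exist. Divide through by 7: 161x ≡ 223 (mod 286).
Now find 161⁻¹ mod 286:
286 = 1×161 + 125
161 = 1×125 + 36
125 = 3×36 + 17
36 = 2×17 + 2
17 = 8×2 + 1
2 = 2×1 + 0
Back-substitute:
1 = 17 − 8·2
1 = −8·36 + 17·17
1 = 17·125 − 59·36
1 = −59·161 + 76·125
1 = 76·286 − 135·161
So 161·(-135) ≡ 1 (mod 286), i.e. 161⁻¹ ≡ 151.
Then x ≡ 151·223 ≡ 211 (mod 286); the smallest non-negative solution is x = 211.

211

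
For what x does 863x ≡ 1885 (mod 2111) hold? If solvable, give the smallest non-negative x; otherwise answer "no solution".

First find gcd(863, 2111):
2111 = 2*863 + 385
863 = 2*385 + 93
385 = 4*93 + 13
93 = 7*13 + 2
13 = 6*2 + 1
2 = 2*1 + 0
gcd = 1, so a unique solution mod 2111 exists.
Back-substitute for the Bézout coefficients:
1 = 13 − 6·2
1 = −6·93 + 43·13
1 = 43·385 − 178·93
1 = −178·863 + 399·385
1 = 399·2111 − 976·863
So 863·(-976) ≡ 1 (mod 2111), giving 863⁻¹ ≡ 1135.
x ≡ 863⁻¹·1885 ≡ 1135·1885 ≡ 1032 (mod 2111).

1032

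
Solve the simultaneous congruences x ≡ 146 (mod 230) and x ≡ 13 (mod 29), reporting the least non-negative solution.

Write x = 146 + 230·k. Then 230·k ≡ 13 − 146 ≡ 12 (mod 29).
Need 230⁻¹ mod 29. Extended Euclid on (29, 27):
29 = 1×27 + 2
27 = 13×2 + 1
2 = 2×1 + 0
Back-substitute:
1 = 27 − 13·2
1 = −13·29 + 14·27
230⁻¹ ≡ 14 (mod 29), so k ≡ 14·12 ≡ 23 (mod 29).
x = 146 + 230·23 = 5436.

5436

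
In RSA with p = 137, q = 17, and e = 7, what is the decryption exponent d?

φ(n) = (p−1)(q−1) = 136·16 = 2176.
Need d with 7·d ≡ 1 (mod 2176). Apply the extended Euclidean algorithm:
2176 = 310×7 + 6
7 = 1×6 + 1
6 = 6×1 + 0
Back-substitute:
1 = 7 − 6
1 = −2176 + 311·7
So 7·311 ≡ 1 (mod 2176), hence d = 311.

311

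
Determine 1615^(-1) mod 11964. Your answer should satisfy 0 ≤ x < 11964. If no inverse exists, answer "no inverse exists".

10675

Run Euclid on (11964, 1615):
11964 = 7×1615 + 659
1615 = 2×659 + 297
659 = 2×297 + 65
297 = 4×65 + 37
65 = 1×37 + 28
37 = 1×28 + 9
28 = 3×9 + 1
9 = 9×1 + 0
Since gcd(1615, 11964) = 1, back-substitute to write 1 as a combination:
1 = 28 − 3·9
1 = −3·37 + 4·28
1 = 4·65 − 7·37
1 = −7·297 + 32·65
1 = 32·659 − 71·297
1 = −71·1615 + 174·659
1 = 174·11964 − 1289·1615
Hence 1615⁻¹ ≡ -1289 ≡ 10675 (mod 11964).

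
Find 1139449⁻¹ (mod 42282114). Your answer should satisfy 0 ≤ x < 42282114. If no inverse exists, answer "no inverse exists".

12726985

Extended Euclidean algorithm:
42282114 = 37*1139449 + 122501
1139449 = 9*122501 + 36940
122501 = 3*36940 + 11681
36940 = 3*11681 + 1897
11681 = 6*1897 + 299
1897 = 6*299 + 103
299 = 2*103 + 93
103 = 1*93 + 10
93 = 9*10 + 3
10 = 3*3 + 1
3 = 3*1 + 0
Since gcd(1139449, 42282114) = 1, back-substitute to write 1 as a combination:
1 = 10 − 3·3
1 = −3·93 + 28·10
1 = 28·103 − 31·93
1 = −31·299 + 90·103
1 = 90·1897 − 571·299
1 = −571·11681 + 3516·1897
1 = 3516·36940 − 11119·11681
1 = −11119·122501 + 36873·36940
1 = 36873·1139449 − 342976·122501
1 = −342976·42282114 + 12726985·1139449
So 1139449·12726985 ≡ 1 (mod 42282114).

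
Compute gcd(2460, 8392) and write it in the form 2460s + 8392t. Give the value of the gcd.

Apply Euclid's algorithm to 8392 and 2460:
8392 = 3*2460 + 1012
2460 = 2*1012 + 436
1012 = 2*436 + 140
436 = 3*140 + 16
140 = 8*16 + 12
16 = 1*12 + 4
12 = 3*4 + 0
gcd(2460, 8392) = 4.
Working backward:
4 = 16 − 12
4 = −140 + 9·16
4 = 9·436 − 28·140
4 = −28·1012 + 65·436
4 = 65·2460 − 158·1012
4 = −158·8392 + 539·2460
So 4 = (-158)·8392 + (539)·2460.

4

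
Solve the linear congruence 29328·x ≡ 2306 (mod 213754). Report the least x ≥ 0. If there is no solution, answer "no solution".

92672

First find gcd(29328, 213754):
213754 = 7×29328 + 8458
29328 = 3×8458 + 3954
8458 = 2×3954 + 550
3954 = 7×550 + 104
550 = 5×104 + 30
104 = 3×30 + 14
30 = 2×14 + 2
14 = 7×2 + 0
gcd = 2 and 2 | 2306, so solutions exist. Divide through by 2: 14664x ≡ 1153 (mod 106877).
Now find 14664⁻¹ mod 106877:
106877 = 7×14664 + 4229
14664 = 3×4229 + 1977
4229 = 2×1977 + 275
1977 = 7×275 + 52
275 = 5×52 + 15
52 = 3×15 + 7
15 = 2×7 + 1
7 = 7×1 + 0
Back-substitute:
1 = 15 − 2·7
1 = −2·52 + 7·15
1 = 7·275 − 37·52
1 = −37·1977 + 266·275
1 = 266·4229 − 569·1977
1 = −569·14664 + 1973·4229
1 = 1973·106877 − 14380·14664
So 14664·(-14380) ≡ 1 (mod 106877), i.e. 14664⁻¹ ≡ 92497.
Then x ≡ 92497·1153 ≡ 92672 (mod 106877); the smallest non-negative solution is x = 92672.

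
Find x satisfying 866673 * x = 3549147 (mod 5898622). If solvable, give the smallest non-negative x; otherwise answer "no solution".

1112467

First find gcd(866673, 5898622):
5898622 = 6*866673 + 698584
866673 = 1*698584 + 168089
698584 = 4*168089 + 26228
168089 = 6*26228 + 10721
26228 = 2*10721 + 4786
10721 = 2*4786 + 1149
4786 = 4*1149 + 190
1149 = 6*190 + 9
190 = 21*9 + 1
9 = 9*1 + 0
gcd = 1, so a unique solution mod 5898622 exists.
Back-substitute for the Bézout coefficients:
1 = 190 − 21·9
1 = −21·1149 + 127·190
1 = 127·4786 − 529·1149
1 = −529·10721 + 1185·4786
1 = 1185·26228 − 2899·10721
1 = −2899·168089 + 18579·26228
1 = 18579·698584 − 77215·168089
1 = −77215·866673 + 95794·698584
1 = 95794·5898622 − 651979·866673
So 866673·(-651979) ≡ 1 (mod 5898622), giving 866673⁻¹ ≡ 5246643.
x ≡ 866673⁻¹·3549147 ≡ 5246643·3549147 ≡ 1112467 (mod 5898622).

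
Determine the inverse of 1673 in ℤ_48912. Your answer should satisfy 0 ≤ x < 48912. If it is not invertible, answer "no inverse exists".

Run Euclid on (48912, 1673):
48912 = 29×1673 + 395
1673 = 4×395 + 93
395 = 4×93 + 23
93 = 4×23 + 1
23 = 23×1 + 0
Since gcd(1673, 48912) = 1, back-substitute to write 1 as a combination:
1 = 93 − 4·23
1 = −4·395 + 17·93
1 = 17·1673 − 72·395
1 = −72·48912 + 2105·1673
So 1673·2105 ≡ 1 (mod 48912).

2105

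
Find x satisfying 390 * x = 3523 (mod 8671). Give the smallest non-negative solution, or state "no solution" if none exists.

First find gcd(390, 8671):
8671 = 22*390 + 91
390 = 4*91 + 26
91 = 3*26 + 13
26 = 2*13 + 0
gcd = 13 and 13 | 3523, so solutions exist. Divide through by 13: 30x ≡ 271 (mod 667).
Now find 30⁻¹ mod 667:
667 = 22·30 + 7
30 = 4·7 + 2
7 = 3·2 + 1
2 = 2·1 + 0
Back-substitute:
1 = 7 − 3·2
1 = −3·30 + 13·7
1 = 13·667 − 289·30
So 30·(-289) ≡ 1 (mod 667), i.e. 30⁻¹ ≡ 378.
Then x ≡ 378·271 ≡ 387 (mod 667); the smallest non-negative solution is x = 387.

387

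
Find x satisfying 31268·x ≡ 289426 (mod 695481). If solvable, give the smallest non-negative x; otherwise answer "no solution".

589838

First find gcd(31268, 695481):
695481 = 22*31268 + 7585
31268 = 4*7585 + 928
7585 = 8*928 + 161
928 = 5*161 + 123
161 = 1*123 + 38
123 = 3*38 + 9
38 = 4*9 + 2
9 = 4*2 + 1
2 = 2*1 + 0
gcd = 1, so a unique solution mod 695481 exists.
Back-substitute for the Bézout coefficients:
1 = 9 − 4·2
1 = −4·38 + 17·9
1 = 17·123 − 55·38
1 = −55·161 + 72·123
1 = 72·928 − 415·161
1 = −415·7585 + 3392·928
1 = 3392·31268 − 13983·7585
1 = −13983·695481 + 311018·31268
So 31268·(311018) ≡ 1 (mod 695481), giving 31268⁻¹ ≡ 311018.
x ≡ 31268⁻¹·289426 ≡ 311018·289426 ≡ 589838 (mod 695481).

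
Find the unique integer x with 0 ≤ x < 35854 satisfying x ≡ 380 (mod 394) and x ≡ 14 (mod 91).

Write x = 380 + 394·k. Then 394·k ≡ 14 − 380 ≡ 89 (mod 91).
Need 394⁻¹ mod 91. Extended Euclid on (91, 30):
91 = 3*30 + 1
30 = 30*1 + 0
Back-substitute:
1 = 91 − 3·30
394⁻¹ ≡ 88 (mod 91), so k ≡ 88·89 ≡ 6 (mod 91).
x = 380 + 394·6 = 2744.

2744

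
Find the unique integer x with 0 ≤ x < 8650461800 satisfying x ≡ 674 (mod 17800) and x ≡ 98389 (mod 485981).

3589068074

Write x = 674 + 17800·k. Then 17800·k ≡ 98389 − 674 ≡ 97715 (mod 485981).
Need 17800⁻¹ mod 485981. Extended Euclid on (485981, 17800):
485981 = 27×17800 + 5381
17800 = 3×5381 + 1657
5381 = 3×1657 + 410
1657 = 4×410 + 17
410 = 24×17 + 2
17 = 8×2 + 1
2 = 2×1 + 0
Back-substitute:
1 = 17 − 8·2
1 = −8·410 + 193·17
1 = 193·1657 − 780·410
1 = −780·5381 + 2533·1657
1 = 2533·17800 − 8379·5381
1 = −8379·485981 + 228766·17800
17800⁻¹ ≡ 228766 (mod 485981), so k ≡ 228766·97715 ≡ 201633 (mod 485981).
x = 674 + 17800·201633 = 3589068074.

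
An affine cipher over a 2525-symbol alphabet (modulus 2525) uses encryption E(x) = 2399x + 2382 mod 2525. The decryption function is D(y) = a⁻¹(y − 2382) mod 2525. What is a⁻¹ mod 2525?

Run Euclid on (2525, 2399):
2525 = 1·2399 + 126
2399 = 19·126 + 5
126 = 25·5 + 1
5 = 5·1 + 0
The gcd is 1. Working backward:
1 = 126 − 25·5
1 = −25·2399 + 476·126
1 = 476·2525 − 501·2399
Hence 2399⁻¹ ≡ -501 ≡ 2024 (mod 2525).

2024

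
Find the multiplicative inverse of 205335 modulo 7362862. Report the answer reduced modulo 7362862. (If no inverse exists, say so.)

Compute gcd(205335, 7362862):
7362862 = 35*205335 + 176137
205335 = 1*176137 + 29198
176137 = 6*29198 + 949
29198 = 30*949 + 728
949 = 1*728 + 221
728 = 3*221 + 65
221 = 3*65 + 26
65 = 2*26 + 13
26 = 2*13 + 0
gcd(205335, 7362862) = 13 ≠ 1, so 205335 has no multiplicative inverse modulo 7362862.

no inverse exists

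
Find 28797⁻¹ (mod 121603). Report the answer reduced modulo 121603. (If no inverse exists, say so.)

118153

Apply the Euclidean algorithm to 121603 and 28797:
121603 = 4*28797 + 6415
28797 = 4*6415 + 3137
6415 = 2*3137 + 141
3137 = 22*141 + 35
141 = 4*35 + 1
35 = 35*1 + 0
gcd = 1, so the inverse exists. Back-substitute:
1 = 141 − 4·35
1 = −4·3137 + 89·141
1 = 89·6415 − 182·3137
1 = −182·28797 + 817·6415
1 = 817·121603 − 3450·28797
Hence 28797⁻¹ ≡ -3450 ≡ 118153 (mod 121603).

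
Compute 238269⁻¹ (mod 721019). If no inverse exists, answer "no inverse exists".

175612

Run Euclid on (721019, 238269):
721019 = 3*238269 + 6212
238269 = 38*6212 + 2213
6212 = 2*2213 + 1786
2213 = 1*1786 + 427
1786 = 4*427 + 78
427 = 5*78 + 37
78 = 2*37 + 4
37 = 9*4 + 1
4 = 4*1 + 0
The gcd is 1. Working backward:
1 = 37 − 9·4
1 = −9·78 + 19·37
1 = 19·427 − 104·78
1 = −104·1786 + 435·427
1 = 435·2213 − 539·1786
1 = −539·6212 + 1513·2213
1 = 1513·238269 − 58033·6212
1 = −58033·721019 + 175612·238269
So 238269·175612 ≡ 1 (mod 721019).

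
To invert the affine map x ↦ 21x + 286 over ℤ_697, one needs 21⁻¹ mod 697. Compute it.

Apply the Euclidean algorithm to 697 and 21:
697 = 33·21 + 4
21 = 5·4 + 1
4 = 4·1 + 0
The gcd is 1. Working backward:
1 = 21 − 5·4
1 = −5·697 + 166·21
So 21·166 ≡ 1 (mod 697).

166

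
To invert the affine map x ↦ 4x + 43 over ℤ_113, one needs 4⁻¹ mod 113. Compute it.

Apply the Euclidean algorithm to 113 and 4:
113 = 28×4 + 1
4 = 4×1 + 0
The gcd is 1. Working backward:
1 = 113 − 28·4
Hence 4⁻¹ ≡ -28 ≡ 85 (mod 113).

85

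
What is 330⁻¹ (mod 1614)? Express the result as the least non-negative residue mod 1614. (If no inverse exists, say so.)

Compute gcd(330, 1614):
1614 = 4×330 + 294
330 = 1×294 + 36
294 = 8×36 + 6
36 = 6×6 + 0
Since gcd = 6 > 1, 330 is not a unit mod 1614.

no inverse exists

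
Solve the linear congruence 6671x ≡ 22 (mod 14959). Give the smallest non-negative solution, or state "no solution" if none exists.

gcd(6671, 14959):
14959 = 2×6671 + 1617
6671 = 4×1617 + 203
1617 = 7×203 + 196
203 = 1×196 + 7
196 = 28×7 + 0
gcd = 7, but 7 ∤ 22, so the congruence has no solution.

no solution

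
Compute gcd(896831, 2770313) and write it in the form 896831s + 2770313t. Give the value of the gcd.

Euclidean algorithm:
2770313 = 3*896831 + 79820
896831 = 11*79820 + 18811
79820 = 4*18811 + 4576
18811 = 4*4576 + 507
4576 = 9*507 + 13
507 = 39*13 + 0
gcd(896831, 2770313) = 13.
Express as a combination:
13 = 4576 − 9·507
13 = −9·18811 + 37·4576
13 = 37·79820 − 157·18811
13 = −157·896831 + 1764·79820
13 = 1764·2770313 − 5449·896831
So 13 = (1764)·2770313 + (-5449)·896831.

13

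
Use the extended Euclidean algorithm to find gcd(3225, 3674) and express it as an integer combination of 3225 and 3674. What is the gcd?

1

Repeated division:
3674 = 1×3225 + 449
3225 = 7×449 + 82
449 = 5×82 + 39
82 = 2×39 + 4
39 = 9×4 + 3
4 = 1×3 + 1
3 = 3×1 + 0
gcd(3225, 3674) = 1.
Express as a combination:
1 = 4 − 3
1 = −39 + 10·4
1 = 10·82 − 21·39
1 = −21·449 + 115·82
1 = 115·3225 − 826·449
1 = −826·3674 + 941·3225
So 1 = (-826)·3674 + (941)·3225.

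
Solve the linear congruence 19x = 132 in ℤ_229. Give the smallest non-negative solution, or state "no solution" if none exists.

First find gcd(19, 229):
229 = 12×19 + 1
19 = 19×1 + 0
gcd = 1, so a unique solution mod 229 exists.
Back-substitute for the Bézout coefficients:
1 = 229 − 12·19
So 19·(-12) ≡ 1 (mod 229), giving 19⁻¹ ≡ 217.
x ≡ 19⁻¹·132 ≡ 217·132 ≡ 19 (mod 229).

19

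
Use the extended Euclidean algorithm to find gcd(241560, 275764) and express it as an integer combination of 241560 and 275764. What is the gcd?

4

Euclidean algorithm:
275764 = 1·241560 + 34204
241560 = 7·34204 + 2132
34204 = 16·2132 + 92
2132 = 23·92 + 16
92 = 5·16 + 12
16 = 1·12 + 4
12 = 3·4 + 0
gcd(241560, 275764) = 4.
Express as a combination:
4 = 16 − 12
4 = −92 + 6·16
4 = 6·2132 − 139·92
4 = −139·34204 + 2230·2132
4 = 2230·241560 − 15749·34204
4 = −15749·275764 + 17979·241560
So 4 = (-15749)·275764 + (17979)·241560.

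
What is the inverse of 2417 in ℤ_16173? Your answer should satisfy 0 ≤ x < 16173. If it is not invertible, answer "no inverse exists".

542

gcd(16173, 2417) by repeated division:
16173 = 6·2417 + 1671
2417 = 1·1671 + 746
1671 = 2·746 + 179
746 = 4·179 + 30
179 = 5·30 + 29
30 = 1·29 + 1
29 = 29·1 + 0
The gcd is 1. Working backward:
1 = 30 − 29
1 = −179 + 6·30
1 = 6·746 − 25·179
1 = −25·1671 + 56·746
1 = 56·2417 − 81·1671
1 = −81·16173 + 542·2417
So 2417·542 ≡ 1 (mod 16173).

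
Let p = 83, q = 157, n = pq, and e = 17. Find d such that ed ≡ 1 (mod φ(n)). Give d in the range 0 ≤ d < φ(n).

φ(n) = (p−1)(q−1) = 82·156 = 12792.
Need d with 17·d ≡ 1 (mod 12792). Apply the extended Euclidean algorithm:
12792 = 752*17 + 8
17 = 2*8 + 1
8 = 8*1 + 0
Back-substitute:
1 = 17 − 2·8
1 = −2·12792 + 1505·17
So 17·1505 ≡ 1 (mod 12792), hence d = 1505.

1505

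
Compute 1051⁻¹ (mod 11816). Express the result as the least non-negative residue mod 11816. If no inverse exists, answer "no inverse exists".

8387

Extended Euclidean algorithm:
11816 = 11*1051 + 255
1051 = 4*255 + 31
255 = 8*31 + 7
31 = 4*7 + 3
7 = 2*3 + 1
3 = 3*1 + 0
The gcd is 1. Working backward:
1 = 7 − 2·3
1 = −2·31 + 9·7
1 = 9·255 − 74·31
1 = −74·1051 + 305·255
1 = 305·11816 − 3429·1051
Thus 1051·(-3429) ≡ 1 (mod 11816); reducing, -3429 mod 11816 = 8387.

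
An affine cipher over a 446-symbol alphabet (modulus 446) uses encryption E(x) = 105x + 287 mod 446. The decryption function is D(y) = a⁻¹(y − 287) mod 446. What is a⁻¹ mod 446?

17

Extended Euclidean algorithm:
446 = 4*105 + 26
105 = 4*26 + 1
26 = 26*1 + 0
The gcd is 1. Working backward:
1 = 105 − 4·26
1 = −4·446 + 17·105
So 105·17 ≡ 1 (mod 446).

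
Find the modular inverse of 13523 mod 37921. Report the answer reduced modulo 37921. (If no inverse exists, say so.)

Apply the Euclidean algorithm to 37921 and 13523:
37921 = 2*13523 + 10875
13523 = 1*10875 + 2648
10875 = 4*2648 + 283
2648 = 9*283 + 101
283 = 2*101 + 81
101 = 1*81 + 20
81 = 4*20 + 1
20 = 20*1 + 0
Since gcd(13523, 37921) = 1, back-substitute to write 1 as a combination:
1 = 81 − 4·20
1 = −4·101 + 5·81
1 = 5·283 − 14·101
1 = −14·2648 + 131·283
1 = 131·10875 − 538·2648
1 = −538·13523 + 669·10875
1 = 669·37921 − 1876·13523
Thus 13523·(-1876) ≡ 1 (mod 37921); reducing, -1876 mod 37921 = 36045.

36045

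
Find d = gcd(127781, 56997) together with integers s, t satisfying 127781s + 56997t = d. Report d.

Apply Euclid's algorithm to 127781 and 56997:
127781 = 2*56997 + 13787
56997 = 4*13787 + 1849
13787 = 7*1849 + 844
1849 = 2*844 + 161
844 = 5*161 + 39
161 = 4*39 + 5
39 = 7*5 + 4
5 = 1*4 + 1
4 = 4*1 + 0
gcd(127781, 56997) = 1.
Express as a combination:
1 = 5 − 4
1 = −39 + 8·5
1 = 8·161 − 33·39
1 = −33·844 + 173·161
1 = 173·1849 − 379·844
1 = −379·13787 + 2826·1849
1 = 2826·56997 − 11683·13787
1 = −11683·127781 + 26192·56997
So 1 = (-11683)·127781 + (26192)·56997.

1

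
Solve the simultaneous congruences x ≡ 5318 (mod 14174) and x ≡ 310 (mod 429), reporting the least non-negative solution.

Write x = 5318 + 14174·k. Then 14174·k ≡ 310 − 5318 ≡ 140 (mod 429).
Need 14174⁻¹ mod 429. Extended Euclid on (429, 17):
429 = 25×17 + 4
17 = 4×4 + 1
4 = 4×1 + 0
Back-substitute:
1 = 17 − 4·4
1 = −4·429 + 101·17
14174⁻¹ ≡ 101 (mod 429), so k ≡ 101·140 ≡ 412 (mod 429).
x = 5318 + 14174·412 = 5845006.

5845006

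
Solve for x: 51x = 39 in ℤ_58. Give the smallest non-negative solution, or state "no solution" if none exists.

First find gcd(51, 58):
58 = 1×51 + 7
51 = 7×7 + 2
7 = 3×2 + 1
2 = 2×1 + 0
gcd = 1, so a unique solution mod 58 exists.
Back-substitute for the Bézout coefficients:
1 = 7 − 3·2
1 = −3·51 + 22·7
1 = 22·58 − 25·51
So 51·(-25) ≡ 1 (mod 58), giving 51⁻¹ ≡ 33.
x ≡ 51⁻¹·39 ≡ 33·39 ≡ 11 (mod 58).

11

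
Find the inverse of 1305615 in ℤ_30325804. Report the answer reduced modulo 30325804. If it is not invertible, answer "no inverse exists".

2153767

Apply the Euclidean algorithm to 30325804 and 1305615:
30325804 = 23×1305615 + 296659
1305615 = 4×296659 + 118979
296659 = 2×118979 + 58701
118979 = 2×58701 + 1577
58701 = 37×1577 + 352
1577 = 4×352 + 169
352 = 2×169 + 14
169 = 12×14 + 1
14 = 14×1 + 0
Since gcd(1305615, 30325804) = 1, back-substitute to write 1 as a combination:
1 = 169 − 12·14
1 = −12·352 + 25·169
1 = 25·1577 − 112·352
1 = −112·58701 + 4169·1577
1 = 4169·118979 − 8450·58701
1 = −8450·296659 + 21069·118979
1 = 21069·1305615 − 92726·296659
1 = −92726·30325804 + 2153767·1305615
So 1305615·2153767 ≡ 1 (mod 30325804).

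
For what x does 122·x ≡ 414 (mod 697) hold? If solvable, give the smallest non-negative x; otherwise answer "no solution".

529

First find gcd(122, 697):
697 = 5·122 + 87
122 = 1·87 + 35
87 = 2·35 + 17
35 = 2·17 + 1
17 = 17·1 + 0
gcd = 1, so a unique solution mod 697 exists.
Back-substitute for the Bézout coefficients:
1 = 35 − 2·17
1 = −2·87 + 5·35
1 = 5·122 − 7·87
1 = −7·697 + 40·122
So 122·(40) ≡ 1 (mod 697), giving 122⁻¹ ≡ 40.
x ≡ 122⁻¹·414 ≡ 40·414 ≡ 529 (mod 697).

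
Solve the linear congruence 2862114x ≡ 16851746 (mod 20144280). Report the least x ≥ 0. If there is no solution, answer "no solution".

no solution

gcd(2862114, 20144280):
20144280 = 7×2862114 + 109482
2862114 = 26×109482 + 15582
109482 = 7×15582 + 408
15582 = 38×408 + 78
408 = 5×78 + 18
78 = 4×18 + 6
18 = 3×6 + 0
gcd = 6, but 6 ∤ 16851746, so the congruence has no solution.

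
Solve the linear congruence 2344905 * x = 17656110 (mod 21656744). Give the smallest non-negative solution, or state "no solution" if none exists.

First find gcd(2344905, 21656744):
21656744 = 9*2344905 + 552599
2344905 = 4*552599 + 134509
552599 = 4*134509 + 14563
134509 = 9*14563 + 3442
14563 = 4*3442 + 795
3442 = 4*795 + 262
795 = 3*262 + 9
262 = 29*9 + 1
9 = 9*1 + 0
gcd = 1, so a unique solution mod 21656744 exists.
Back-substitute for the Bézout coefficients:
1 = 262 − 29·9
1 = −29·795 + 88·262
1 = 88·3442 − 381·795
1 = −381·14563 + 1612·3442
1 = 1612·134509 − 14889·14563
1 = −14889·552599 + 61168·134509
1 = 61168·2344905 − 259561·552599
1 = −259561·21656744 + 2397217·2344905
So 2344905·(2397217) ≡ 1 (mod 21656744), giving 2344905⁻¹ ≡ 2397217.
x ≡ 2344905⁻¹·17656110 ≡ 2397217·17656110 ≡ 19707150 (mod 21656744).

19707150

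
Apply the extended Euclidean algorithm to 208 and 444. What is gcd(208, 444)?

Euclidean algorithm:
444 = 2·208 + 28
208 = 7·28 + 12
28 = 2·12 + 4
12 = 3·4 + 0
gcd(208, 444) = 4.
Working backward:
4 = 28 − 2·12
4 = −2·208 + 15·28
4 = 15·444 − 32·208
So 4 = (15)·444 + (-32)·208.

4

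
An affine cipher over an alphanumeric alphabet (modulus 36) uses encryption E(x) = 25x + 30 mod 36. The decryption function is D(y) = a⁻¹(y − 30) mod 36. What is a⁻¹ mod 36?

13

Run Euclid on (36, 25):
36 = 1*25 + 11
25 = 2*11 + 3
11 = 3*3 + 2
3 = 1*2 + 1
2 = 2*1 + 0
The gcd is 1. Working backward:
1 = 3 − 2
1 = −11 + 4·3
1 = 4·25 − 9·11
1 = −9·36 + 13·25
So 25·13 ≡ 1 (mod 36).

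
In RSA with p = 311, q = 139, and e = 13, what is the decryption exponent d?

φ(n) = (p−1)(q−1) = 310·138 = 42780.
Need d with 13·d ≡ 1 (mod 42780). Apply the extended Euclidean algorithm:
42780 = 3290·13 + 10
13 = 1·10 + 3
10 = 3·3 + 1
3 = 3·1 + 0
Back-substitute:
1 = 10 − 3·3
1 = −3·13 + 4·10
1 = 4·42780 − 13163·13
So 13·(-13163) ≡ 1 (mod 42780), hence d ≡ -13163 ≡ 29617 (mod 42780).

29617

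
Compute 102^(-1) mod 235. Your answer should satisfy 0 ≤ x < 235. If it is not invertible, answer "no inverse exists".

53

Apply the Euclidean algorithm to 235 and 102:
235 = 2·102 + 31
102 = 3·31 + 9
31 = 3·9 + 4
9 = 2·4 + 1
4 = 4·1 + 0
gcd = 1, so the inverse exists. Back-substitute:
1 = 9 − 2·4
1 = −2·31 + 7·9
1 = 7·102 − 23·31
1 = −23·235 + 53·102
So 102·53 ≡ 1 (mod 235).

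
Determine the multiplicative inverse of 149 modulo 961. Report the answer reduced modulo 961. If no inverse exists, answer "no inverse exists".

129

gcd(961, 149) by repeated division:
961 = 6*149 + 67
149 = 2*67 + 15
67 = 4*15 + 7
15 = 2*7 + 1
7 = 7*1 + 0
The gcd is 1. Working backward:
1 = 15 − 2·7
1 = −2·67 + 9·15
1 = 9·149 − 20·67
1 = −20·961 + 129·149
So 149·129 ≡ 1 (mod 961).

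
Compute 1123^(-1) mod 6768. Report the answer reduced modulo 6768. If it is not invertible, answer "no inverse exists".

Run Euclid on (6768, 1123):
6768 = 6×1123 + 30
1123 = 37×30 + 13
30 = 2×13 + 4
13 = 3×4 + 1
4 = 4×1 + 0
The gcd is 1. Working backward:
1 = 13 − 3·4
1 = −3·30 + 7·13
1 = 7·1123 − 262·30
1 = −262·6768 + 1579·1123
So 1123·1579 ≡ 1 (mod 6768).

1579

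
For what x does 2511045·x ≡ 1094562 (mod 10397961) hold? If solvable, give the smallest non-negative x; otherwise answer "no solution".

First find gcd(2511045, 10397961):
10397961 = 4*2511045 + 353781
2511045 = 7*353781 + 34578
353781 = 10*34578 + 8001
34578 = 4*8001 + 2574
8001 = 3*2574 + 279
2574 = 9*279 + 63
279 = 4*63 + 27
63 = 2*27 + 9
27 = 3*9 + 0
gcd = 9 and 9 | 1094562, so solutions exist. Divide through by 9: 279005x ≡ 121618 (mod 1155329).
Now find 279005⁻¹ mod 1155329:
1155329 = 4·279005 + 39309
279005 = 7·39309 + 3842
39309 = 10·3842 + 889
3842 = 4·889 + 286
889 = 3·286 + 31
286 = 9·31 + 7
31 = 4·7 + 3
7 = 2·3 + 1
3 = 3·1 + 0
Back-substitute:
1 = 7 − 2·3
1 = −2·31 + 9·7
1 = 9·286 − 83·31
1 = −83·889 + 258·286
1 = 258·3842 − 1115·889
1 = −1115·39309 + 11408·3842
1 = 11408·279005 − 80971·39309
1 = −80971·1155329 + 335292·279005
So 279005⁻¹ ≡ 335292 (mod 1155329).
Then x ≡ 335292·121618 ≡ 205401 (mod 1155329); the smallest non-negative solution is x = 205401.

205401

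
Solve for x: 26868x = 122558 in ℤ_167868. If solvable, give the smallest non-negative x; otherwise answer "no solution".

gcd(26868, 167868):
167868 = 6*26868 + 6660
26868 = 4*6660 + 228
6660 = 29*228 + 48
228 = 4*48 + 36
48 = 1*36 + 12
36 = 3*12 + 0
gcd = 12, but 12 ∤ 122558, so the congruence has no solution.

no solution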